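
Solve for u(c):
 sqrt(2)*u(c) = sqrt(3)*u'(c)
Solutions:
 u(c) = C1*exp(sqrt(6)*c/3)


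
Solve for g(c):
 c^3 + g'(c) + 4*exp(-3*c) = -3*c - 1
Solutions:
 g(c) = C1 - c^4/4 - 3*c^2/2 - c + 4*exp(-3*c)/3


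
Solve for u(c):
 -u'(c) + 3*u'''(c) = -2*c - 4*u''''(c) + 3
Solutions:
 u(c) = C1 + C2*exp(-c*((4*sqrt(3) + 7)^(-1/3) + 2 + (4*sqrt(3) + 7)^(1/3))/8)*sin(sqrt(3)*c*(-(4*sqrt(3) + 7)^(1/3) + (4*sqrt(3) + 7)^(-1/3))/8) + C3*exp(-c*((4*sqrt(3) + 7)^(-1/3) + 2 + (4*sqrt(3) + 7)^(1/3))/8)*cos(sqrt(3)*c*(-(4*sqrt(3) + 7)^(1/3) + (4*sqrt(3) + 7)^(-1/3))/8) + C4*exp(c*(-1 + (4*sqrt(3) + 7)^(-1/3) + (4*sqrt(3) + 7)^(1/3))/4) + c^2 - 3*c


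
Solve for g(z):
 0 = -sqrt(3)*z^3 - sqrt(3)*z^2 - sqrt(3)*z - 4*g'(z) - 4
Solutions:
 g(z) = C1 - sqrt(3)*z^4/16 - sqrt(3)*z^3/12 - sqrt(3)*z^2/8 - z


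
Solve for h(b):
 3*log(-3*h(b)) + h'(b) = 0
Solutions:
 Integral(1/(log(-_y) + log(3)), (_y, h(b)))/3 = C1 - b


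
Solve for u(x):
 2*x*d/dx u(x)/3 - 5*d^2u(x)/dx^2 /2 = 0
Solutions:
 u(x) = C1 + C2*erfi(sqrt(30)*x/15)


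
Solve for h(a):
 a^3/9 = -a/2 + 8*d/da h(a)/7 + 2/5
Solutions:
 h(a) = C1 + 7*a^4/288 + 7*a^2/32 - 7*a/20


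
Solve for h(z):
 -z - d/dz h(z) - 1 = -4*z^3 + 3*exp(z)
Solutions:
 h(z) = C1 + z^4 - z^2/2 - z - 3*exp(z)


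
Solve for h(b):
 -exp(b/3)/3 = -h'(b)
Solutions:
 h(b) = C1 + exp(b/3)


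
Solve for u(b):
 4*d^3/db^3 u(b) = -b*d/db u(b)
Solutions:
 u(b) = C1 + Integral(C2*airyai(-2^(1/3)*b/2) + C3*airybi(-2^(1/3)*b/2), b)


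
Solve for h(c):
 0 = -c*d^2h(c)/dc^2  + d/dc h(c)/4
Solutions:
 h(c) = C1 + C2*c^(5/4)


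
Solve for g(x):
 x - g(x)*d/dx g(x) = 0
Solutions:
 g(x) = -sqrt(C1 + x^2)
 g(x) = sqrt(C1 + x^2)


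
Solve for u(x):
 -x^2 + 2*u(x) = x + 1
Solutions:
 u(x) = x^2/2 + x/2 + 1/2


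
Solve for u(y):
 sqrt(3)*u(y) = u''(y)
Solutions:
 u(y) = C1*exp(-3^(1/4)*y) + C2*exp(3^(1/4)*y)


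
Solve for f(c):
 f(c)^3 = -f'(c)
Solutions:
 f(c) = -sqrt(2)*sqrt(-1/(C1 - c))/2
 f(c) = sqrt(2)*sqrt(-1/(C1 - c))/2


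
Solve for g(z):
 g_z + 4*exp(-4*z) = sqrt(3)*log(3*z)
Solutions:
 g(z) = C1 + sqrt(3)*z*log(z) + sqrt(3)*z*(-1 + log(3)) + exp(-4*z)


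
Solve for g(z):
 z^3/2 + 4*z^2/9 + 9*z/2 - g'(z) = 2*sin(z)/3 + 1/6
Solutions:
 g(z) = C1 + z^4/8 + 4*z^3/27 + 9*z^2/4 - z/6 + 2*cos(z)/3


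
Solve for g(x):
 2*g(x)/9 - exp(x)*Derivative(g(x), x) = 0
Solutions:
 g(x) = C1*exp(-2*exp(-x)/9)


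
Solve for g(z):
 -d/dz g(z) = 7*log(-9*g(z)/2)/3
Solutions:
 3*Integral(1/(log(-_y) - log(2) + 2*log(3)), (_y, g(z)))/7 = C1 - z


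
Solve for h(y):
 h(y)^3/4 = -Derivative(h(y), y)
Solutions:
 h(y) = -sqrt(2)*sqrt(-1/(C1 - y))
 h(y) = sqrt(2)*sqrt(-1/(C1 - y))


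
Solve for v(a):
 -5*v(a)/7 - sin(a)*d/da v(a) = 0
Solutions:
 v(a) = C1*(cos(a) + 1)^(5/14)/(cos(a) - 1)^(5/14)


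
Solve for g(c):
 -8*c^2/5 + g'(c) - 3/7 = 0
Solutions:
 g(c) = C1 + 8*c^3/15 + 3*c/7


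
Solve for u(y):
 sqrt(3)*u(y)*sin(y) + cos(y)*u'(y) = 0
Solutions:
 u(y) = C1*cos(y)^(sqrt(3))


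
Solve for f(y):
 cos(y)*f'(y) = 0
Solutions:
 f(y) = C1


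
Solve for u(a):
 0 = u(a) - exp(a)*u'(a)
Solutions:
 u(a) = C1*exp(-exp(-a))


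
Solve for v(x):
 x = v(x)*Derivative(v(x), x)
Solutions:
 v(x) = -sqrt(C1 + x^2)
 v(x) = sqrt(C1 + x^2)


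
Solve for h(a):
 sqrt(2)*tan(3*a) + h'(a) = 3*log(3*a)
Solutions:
 h(a) = C1 + 3*a*log(a) - 3*a + 3*a*log(3) + sqrt(2)*log(cos(3*a))/3


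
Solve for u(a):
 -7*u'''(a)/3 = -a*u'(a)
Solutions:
 u(a) = C1 + Integral(C2*airyai(3^(1/3)*7^(2/3)*a/7) + C3*airybi(3^(1/3)*7^(2/3)*a/7), a)


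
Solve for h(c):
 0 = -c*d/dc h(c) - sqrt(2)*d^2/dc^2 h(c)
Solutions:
 h(c) = C1 + C2*erf(2^(1/4)*c/2)


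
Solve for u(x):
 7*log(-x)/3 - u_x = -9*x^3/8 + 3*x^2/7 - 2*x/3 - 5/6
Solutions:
 u(x) = C1 + 9*x^4/32 - x^3/7 + x^2/3 + 7*x*log(-x)/3 - 3*x/2


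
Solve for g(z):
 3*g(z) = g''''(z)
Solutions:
 g(z) = C1*exp(-3^(1/4)*z) + C2*exp(3^(1/4)*z) + C3*sin(3^(1/4)*z) + C4*cos(3^(1/4)*z)


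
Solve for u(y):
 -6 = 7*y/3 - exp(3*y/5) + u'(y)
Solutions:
 u(y) = C1 - 7*y^2/6 - 6*y + 5*exp(3*y/5)/3


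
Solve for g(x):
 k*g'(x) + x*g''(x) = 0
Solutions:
 g(x) = C1 + x^(1 - re(k))*(C2*sin(log(x)*Abs(im(k))) + C3*cos(log(x)*im(k)))


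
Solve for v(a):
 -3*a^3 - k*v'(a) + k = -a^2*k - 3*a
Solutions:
 v(a) = C1 - 3*a^4/(4*k) + a^3/3 + 3*a^2/(2*k) + a


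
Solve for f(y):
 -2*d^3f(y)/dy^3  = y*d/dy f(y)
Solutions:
 f(y) = C1 + Integral(C2*airyai(-2^(2/3)*y/2) + C3*airybi(-2^(2/3)*y/2), y)


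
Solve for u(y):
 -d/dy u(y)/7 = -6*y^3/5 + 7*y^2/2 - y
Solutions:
 u(y) = C1 + 21*y^4/10 - 49*y^3/6 + 7*y^2/2


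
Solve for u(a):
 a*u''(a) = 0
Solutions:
 u(a) = C1 + C2*a


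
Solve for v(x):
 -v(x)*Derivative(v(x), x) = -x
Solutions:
 v(x) = -sqrt(C1 + x^2)
 v(x) = sqrt(C1 + x^2)


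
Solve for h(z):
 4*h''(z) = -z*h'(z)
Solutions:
 h(z) = C1 + C2*erf(sqrt(2)*z/4)


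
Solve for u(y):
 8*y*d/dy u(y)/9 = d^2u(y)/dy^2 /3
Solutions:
 u(y) = C1 + C2*erfi(2*sqrt(3)*y/3)


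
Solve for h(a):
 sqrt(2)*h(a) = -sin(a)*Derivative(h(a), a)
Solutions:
 h(a) = C1*(cos(a) + 1)^(sqrt(2)/2)/(cos(a) - 1)^(sqrt(2)/2)


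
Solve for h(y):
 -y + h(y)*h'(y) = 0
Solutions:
 h(y) = -sqrt(C1 + y^2)
 h(y) = sqrt(C1 + y^2)


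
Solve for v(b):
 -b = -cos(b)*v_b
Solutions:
 v(b) = C1 + Integral(b/cos(b), b)


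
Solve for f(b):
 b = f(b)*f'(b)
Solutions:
 f(b) = -sqrt(C1 + b^2)
 f(b) = sqrt(C1 + b^2)


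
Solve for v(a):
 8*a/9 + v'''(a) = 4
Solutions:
 v(a) = C1 + C2*a + C3*a^2 - a^4/27 + 2*a^3/3


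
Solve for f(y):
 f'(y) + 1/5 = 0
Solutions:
 f(y) = C1 - y/5


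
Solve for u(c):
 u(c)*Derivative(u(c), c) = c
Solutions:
 u(c) = -sqrt(C1 + c^2)
 u(c) = sqrt(C1 + c^2)


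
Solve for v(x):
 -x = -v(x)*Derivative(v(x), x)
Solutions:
 v(x) = -sqrt(C1 + x^2)
 v(x) = sqrt(C1 + x^2)


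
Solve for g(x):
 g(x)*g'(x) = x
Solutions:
 g(x) = -sqrt(C1 + x^2)
 g(x) = sqrt(C1 + x^2)


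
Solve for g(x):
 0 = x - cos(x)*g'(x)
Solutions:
 g(x) = C1 + Integral(x/cos(x), x)


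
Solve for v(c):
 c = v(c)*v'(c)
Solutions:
 v(c) = -sqrt(C1 + c^2)
 v(c) = sqrt(C1 + c^2)


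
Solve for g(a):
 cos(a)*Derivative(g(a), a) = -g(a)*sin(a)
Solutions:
 g(a) = C1*cos(a)


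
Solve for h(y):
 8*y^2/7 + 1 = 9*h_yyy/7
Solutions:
 h(y) = C1 + C2*y + C3*y^2 + 2*y^5/135 + 7*y^3/54


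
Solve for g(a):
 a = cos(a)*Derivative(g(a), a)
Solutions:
 g(a) = C1 + Integral(a/cos(a), a)


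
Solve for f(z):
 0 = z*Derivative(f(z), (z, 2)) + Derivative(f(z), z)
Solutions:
 f(z) = C1 + C2*log(z)


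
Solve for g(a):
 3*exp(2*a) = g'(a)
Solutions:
 g(a) = C1 + 3*exp(2*a)/2


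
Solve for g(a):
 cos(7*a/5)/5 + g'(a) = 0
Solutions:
 g(a) = C1 - sin(7*a/5)/7


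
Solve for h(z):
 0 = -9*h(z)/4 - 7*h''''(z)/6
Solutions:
 h(z) = (C1*sin(2^(1/4)*21^(3/4)*z/14) + C2*cos(2^(1/4)*21^(3/4)*z/14))*exp(-2^(1/4)*21^(3/4)*z/14) + (C3*sin(2^(1/4)*21^(3/4)*z/14) + C4*cos(2^(1/4)*21^(3/4)*z/14))*exp(2^(1/4)*21^(3/4)*z/14)


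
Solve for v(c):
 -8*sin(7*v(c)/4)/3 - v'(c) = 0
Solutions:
 8*c/3 + 2*log(cos(7*v(c)/4) - 1)/7 - 2*log(cos(7*v(c)/4) + 1)/7 = C1


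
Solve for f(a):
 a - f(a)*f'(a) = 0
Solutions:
 f(a) = -sqrt(C1 + a^2)
 f(a) = sqrt(C1 + a^2)


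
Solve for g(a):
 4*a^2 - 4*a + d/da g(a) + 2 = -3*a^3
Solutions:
 g(a) = C1 - 3*a^4/4 - 4*a^3/3 + 2*a^2 - 2*a


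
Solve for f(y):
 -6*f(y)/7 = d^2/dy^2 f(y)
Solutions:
 f(y) = C1*sin(sqrt(42)*y/7) + C2*cos(sqrt(42)*y/7)


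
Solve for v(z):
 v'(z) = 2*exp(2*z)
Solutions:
 v(z) = C1 + exp(2*z)


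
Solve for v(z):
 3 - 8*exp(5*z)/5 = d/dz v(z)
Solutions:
 v(z) = C1 + 3*z - 8*exp(5*z)/25


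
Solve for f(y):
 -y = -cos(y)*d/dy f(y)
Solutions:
 f(y) = C1 + Integral(y/cos(y), y)


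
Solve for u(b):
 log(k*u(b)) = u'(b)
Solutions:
 li(k*u(b))/k = C1 + b


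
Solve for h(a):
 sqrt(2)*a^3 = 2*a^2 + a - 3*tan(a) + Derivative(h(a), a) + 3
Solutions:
 h(a) = C1 + sqrt(2)*a^4/4 - 2*a^3/3 - a^2/2 - 3*a - 3*log(cos(a))


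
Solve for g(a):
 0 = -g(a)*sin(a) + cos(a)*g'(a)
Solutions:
 g(a) = C1/cos(a)


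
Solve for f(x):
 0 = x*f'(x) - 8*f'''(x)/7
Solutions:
 f(x) = C1 + Integral(C2*airyai(7^(1/3)*x/2) + C3*airybi(7^(1/3)*x/2), x)


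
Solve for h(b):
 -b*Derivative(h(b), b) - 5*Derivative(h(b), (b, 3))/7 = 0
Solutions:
 h(b) = C1 + Integral(C2*airyai(-5^(2/3)*7^(1/3)*b/5) + C3*airybi(-5^(2/3)*7^(1/3)*b/5), b)


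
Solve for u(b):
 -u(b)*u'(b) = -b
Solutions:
 u(b) = -sqrt(C1 + b^2)
 u(b) = sqrt(C1 + b^2)


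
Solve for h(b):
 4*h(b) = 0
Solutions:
 h(b) = 0


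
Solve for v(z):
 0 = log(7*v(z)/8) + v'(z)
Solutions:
 -Integral(1/(-log(_y) - log(7) + 3*log(2)), (_y, v(z))) = C1 - z


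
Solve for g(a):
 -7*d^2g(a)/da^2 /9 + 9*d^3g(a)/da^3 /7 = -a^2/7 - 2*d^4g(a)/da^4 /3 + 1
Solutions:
 g(a) = C1 + C2*a + C3*exp(a*(-81 + sqrt(14793))/84) + C4*exp(-a*(81 + sqrt(14793))/84) + 3*a^4/196 + 243*a^3/2401 + 3879*a^2/235298


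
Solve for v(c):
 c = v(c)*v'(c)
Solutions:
 v(c) = -sqrt(C1 + c^2)
 v(c) = sqrt(C1 + c^2)


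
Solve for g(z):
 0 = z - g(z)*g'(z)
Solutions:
 g(z) = -sqrt(C1 + z^2)
 g(z) = sqrt(C1 + z^2)


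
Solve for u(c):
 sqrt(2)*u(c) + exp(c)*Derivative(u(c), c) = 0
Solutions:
 u(c) = C1*exp(sqrt(2)*exp(-c))


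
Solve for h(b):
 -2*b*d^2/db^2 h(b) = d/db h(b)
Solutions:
 h(b) = C1 + C2*sqrt(b)


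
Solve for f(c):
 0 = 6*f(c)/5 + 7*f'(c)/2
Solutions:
 f(c) = C1*exp(-12*c/35)


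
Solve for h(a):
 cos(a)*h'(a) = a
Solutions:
 h(a) = C1 + Integral(a/cos(a), a)


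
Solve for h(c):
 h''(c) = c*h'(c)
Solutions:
 h(c) = C1 + C2*erfi(sqrt(2)*c/2)


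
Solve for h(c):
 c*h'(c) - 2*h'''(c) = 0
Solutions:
 h(c) = C1 + Integral(C2*airyai(2^(2/3)*c/2) + C3*airybi(2^(2/3)*c/2), c)


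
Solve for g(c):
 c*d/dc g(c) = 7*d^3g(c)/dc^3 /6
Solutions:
 g(c) = C1 + Integral(C2*airyai(6^(1/3)*7^(2/3)*c/7) + C3*airybi(6^(1/3)*7^(2/3)*c/7), c)


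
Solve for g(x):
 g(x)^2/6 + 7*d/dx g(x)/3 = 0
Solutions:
 g(x) = 14/(C1 + x)


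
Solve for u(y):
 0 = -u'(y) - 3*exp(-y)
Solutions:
 u(y) = C1 + 3*exp(-y)


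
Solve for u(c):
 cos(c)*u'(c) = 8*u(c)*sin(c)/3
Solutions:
 u(c) = C1/cos(c)^(8/3)


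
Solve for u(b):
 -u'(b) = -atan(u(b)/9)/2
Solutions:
 Integral(1/atan(_y/9), (_y, u(b))) = C1 + b/2


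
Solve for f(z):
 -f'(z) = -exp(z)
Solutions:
 f(z) = C1 + exp(z)


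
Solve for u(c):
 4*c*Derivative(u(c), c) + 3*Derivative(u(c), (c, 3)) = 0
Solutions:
 u(c) = C1 + Integral(C2*airyai(-6^(2/3)*c/3) + C3*airybi(-6^(2/3)*c/3), c)


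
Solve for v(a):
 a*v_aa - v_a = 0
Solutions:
 v(a) = C1 + C2*a^2


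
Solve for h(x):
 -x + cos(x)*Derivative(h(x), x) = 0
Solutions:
 h(x) = C1 + Integral(x/cos(x), x)


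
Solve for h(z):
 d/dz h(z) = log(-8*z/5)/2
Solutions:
 h(z) = C1 + z*log(-z)/2 + z*(-log(5) - 1 + 3*log(2))/2


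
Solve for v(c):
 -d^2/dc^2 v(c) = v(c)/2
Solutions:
 v(c) = C1*sin(sqrt(2)*c/2) + C2*cos(sqrt(2)*c/2)


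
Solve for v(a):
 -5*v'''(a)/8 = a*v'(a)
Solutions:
 v(a) = C1 + Integral(C2*airyai(-2*5^(2/3)*a/5) + C3*airybi(-2*5^(2/3)*a/5), a)


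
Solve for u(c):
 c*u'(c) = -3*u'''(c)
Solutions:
 u(c) = C1 + Integral(C2*airyai(-3^(2/3)*c/3) + C3*airybi(-3^(2/3)*c/3), c)


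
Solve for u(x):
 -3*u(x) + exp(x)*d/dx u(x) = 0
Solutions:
 u(x) = C1*exp(-3*exp(-x))


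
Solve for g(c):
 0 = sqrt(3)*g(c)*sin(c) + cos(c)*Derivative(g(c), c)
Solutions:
 g(c) = C1*cos(c)^(sqrt(3))


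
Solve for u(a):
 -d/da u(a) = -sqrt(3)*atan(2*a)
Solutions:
 u(a) = C1 + sqrt(3)*(a*atan(2*a) - log(4*a^2 + 1)/4)


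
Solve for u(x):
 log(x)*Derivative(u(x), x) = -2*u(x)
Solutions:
 u(x) = C1*exp(-2*li(x))


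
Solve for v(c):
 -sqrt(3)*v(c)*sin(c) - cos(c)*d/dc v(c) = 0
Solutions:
 v(c) = C1*cos(c)^(sqrt(3))


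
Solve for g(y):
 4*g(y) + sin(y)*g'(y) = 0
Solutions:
 g(y) = C1*(cos(y)^2 + 2*cos(y) + 1)/(cos(y)^2 - 2*cos(y) + 1)


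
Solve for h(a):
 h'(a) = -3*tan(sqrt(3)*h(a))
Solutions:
 h(a) = sqrt(3)*(pi - asin(C1*exp(-3*sqrt(3)*a)))/3
 h(a) = sqrt(3)*asin(C1*exp(-3*sqrt(3)*a))/3


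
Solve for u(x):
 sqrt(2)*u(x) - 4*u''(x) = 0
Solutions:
 u(x) = C1*exp(-2^(1/4)*x/2) + C2*exp(2^(1/4)*x/2)


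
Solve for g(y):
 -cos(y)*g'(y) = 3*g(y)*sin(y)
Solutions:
 g(y) = C1*cos(y)^3


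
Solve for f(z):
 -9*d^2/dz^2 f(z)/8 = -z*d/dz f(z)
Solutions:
 f(z) = C1 + C2*erfi(2*z/3)


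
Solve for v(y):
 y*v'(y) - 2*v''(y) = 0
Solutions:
 v(y) = C1 + C2*erfi(y/2)


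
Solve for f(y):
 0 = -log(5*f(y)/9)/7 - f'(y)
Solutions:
 -7*Integral(1/(-log(_y) - log(5) + 2*log(3)), (_y, f(y))) = C1 - y


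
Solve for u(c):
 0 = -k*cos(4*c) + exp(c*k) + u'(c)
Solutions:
 u(c) = C1 + k*sin(4*c)/4 - exp(c*k)/k


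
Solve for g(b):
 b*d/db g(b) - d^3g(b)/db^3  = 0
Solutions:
 g(b) = C1 + Integral(C2*airyai(b) + C3*airybi(b), b)


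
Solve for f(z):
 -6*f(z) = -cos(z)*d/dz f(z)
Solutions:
 f(z) = C1*(sin(z)^3 + 3*sin(z)^2 + 3*sin(z) + 1)/(sin(z)^3 - 3*sin(z)^2 + 3*sin(z) - 1)


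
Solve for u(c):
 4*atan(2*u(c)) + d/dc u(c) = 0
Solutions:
 Integral(1/atan(2*_y), (_y, u(c))) = C1 - 4*c


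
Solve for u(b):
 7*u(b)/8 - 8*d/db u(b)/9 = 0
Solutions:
 u(b) = C1*exp(63*b/64)


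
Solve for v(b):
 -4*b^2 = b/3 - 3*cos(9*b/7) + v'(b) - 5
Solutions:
 v(b) = C1 - 4*b^3/3 - b^2/6 + 5*b + 7*sin(9*b/7)/3


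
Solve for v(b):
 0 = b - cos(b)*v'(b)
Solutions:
 v(b) = C1 + Integral(b/cos(b), b)


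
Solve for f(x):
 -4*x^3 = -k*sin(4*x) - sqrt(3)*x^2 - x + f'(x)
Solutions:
 f(x) = C1 - k*cos(4*x)/4 - x^4 + sqrt(3)*x^3/3 + x^2/2


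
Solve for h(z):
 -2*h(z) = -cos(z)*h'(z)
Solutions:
 h(z) = C1*(sin(z) + 1)/(sin(z) - 1)


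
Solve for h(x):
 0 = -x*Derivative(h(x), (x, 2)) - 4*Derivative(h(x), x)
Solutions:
 h(x) = C1 + C2/x^3


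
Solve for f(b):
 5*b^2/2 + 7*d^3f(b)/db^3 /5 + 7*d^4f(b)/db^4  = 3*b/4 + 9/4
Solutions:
 f(b) = C1 + C2*b + C3*b^2 + C4*exp(-b/5) - 5*b^5/168 + 515*b^4/672 - 1265*b^3/84


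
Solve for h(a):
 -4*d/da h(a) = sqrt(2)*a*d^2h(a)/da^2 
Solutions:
 h(a) = C1 + C2*a^(1 - 2*sqrt(2))


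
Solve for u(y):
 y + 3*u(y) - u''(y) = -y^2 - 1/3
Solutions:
 u(y) = C1*exp(-sqrt(3)*y) + C2*exp(sqrt(3)*y) - y^2/3 - y/3 - 1/3


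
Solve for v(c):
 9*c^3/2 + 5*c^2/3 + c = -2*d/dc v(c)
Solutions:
 v(c) = C1 - 9*c^4/16 - 5*c^3/18 - c^2/4


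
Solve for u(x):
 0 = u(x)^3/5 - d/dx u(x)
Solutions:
 u(x) = -sqrt(10)*sqrt(-1/(C1 + x))/2
 u(x) = sqrt(10)*sqrt(-1/(C1 + x))/2


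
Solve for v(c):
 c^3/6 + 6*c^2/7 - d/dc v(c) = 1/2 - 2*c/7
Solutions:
 v(c) = C1 + c^4/24 + 2*c^3/7 + c^2/7 - c/2


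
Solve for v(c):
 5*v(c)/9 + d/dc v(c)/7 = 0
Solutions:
 v(c) = C1*exp(-35*c/9)


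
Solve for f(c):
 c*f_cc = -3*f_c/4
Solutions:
 f(c) = C1 + C2*c^(1/4)


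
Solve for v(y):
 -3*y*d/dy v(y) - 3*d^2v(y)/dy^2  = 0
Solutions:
 v(y) = C1 + C2*erf(sqrt(2)*y/2)


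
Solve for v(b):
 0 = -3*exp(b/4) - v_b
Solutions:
 v(b) = C1 - 12*exp(b/4)


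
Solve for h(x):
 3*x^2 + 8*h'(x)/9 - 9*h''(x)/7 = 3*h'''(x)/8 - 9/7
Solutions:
 h(x) = C1 + C2*exp(4*x*(-27 + sqrt(1317))/63) + C3*exp(-4*x*(27 + sqrt(1317))/63) - 9*x^3/8 - 2187*x^2/448 - 57753*x/3136


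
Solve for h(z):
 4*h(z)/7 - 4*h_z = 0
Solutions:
 h(z) = C1*exp(z/7)


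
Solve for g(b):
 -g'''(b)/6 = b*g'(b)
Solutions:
 g(b) = C1 + Integral(C2*airyai(-6^(1/3)*b) + C3*airybi(-6^(1/3)*b), b)


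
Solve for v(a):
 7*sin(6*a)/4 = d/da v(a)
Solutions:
 v(a) = C1 - 7*cos(6*a)/24


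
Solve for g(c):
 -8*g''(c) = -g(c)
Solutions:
 g(c) = C1*exp(-sqrt(2)*c/4) + C2*exp(sqrt(2)*c/4)


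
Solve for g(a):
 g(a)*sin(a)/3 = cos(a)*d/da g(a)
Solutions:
 g(a) = C1/cos(a)^(1/3)


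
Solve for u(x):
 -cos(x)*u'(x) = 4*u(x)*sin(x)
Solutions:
 u(x) = C1*cos(x)^4


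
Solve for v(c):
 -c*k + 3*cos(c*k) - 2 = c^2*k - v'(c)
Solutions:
 v(c) = C1 + c^3*k/3 + c^2*k/2 + 2*c - 3*sin(c*k)/k


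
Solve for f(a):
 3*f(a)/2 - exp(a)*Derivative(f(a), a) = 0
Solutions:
 f(a) = C1*exp(-3*exp(-a)/2)


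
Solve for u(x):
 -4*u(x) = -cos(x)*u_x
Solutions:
 u(x) = C1*(sin(x)^2 + 2*sin(x) + 1)/(sin(x)^2 - 2*sin(x) + 1)


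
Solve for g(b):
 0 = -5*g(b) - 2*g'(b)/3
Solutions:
 g(b) = C1*exp(-15*b/2)


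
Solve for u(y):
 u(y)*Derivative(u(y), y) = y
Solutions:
 u(y) = -sqrt(C1 + y^2)
 u(y) = sqrt(C1 + y^2)


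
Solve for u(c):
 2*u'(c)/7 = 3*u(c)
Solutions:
 u(c) = C1*exp(21*c/2)


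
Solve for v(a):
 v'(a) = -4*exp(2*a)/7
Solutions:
 v(a) = C1 - 2*exp(2*a)/7


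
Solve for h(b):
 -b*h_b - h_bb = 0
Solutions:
 h(b) = C1 + C2*erf(sqrt(2)*b/2)


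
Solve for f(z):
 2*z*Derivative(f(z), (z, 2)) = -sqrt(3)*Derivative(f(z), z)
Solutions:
 f(z) = C1 + C2*z^(1 - sqrt(3)/2)


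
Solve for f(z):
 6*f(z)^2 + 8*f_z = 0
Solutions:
 f(z) = 4/(C1 + 3*z)


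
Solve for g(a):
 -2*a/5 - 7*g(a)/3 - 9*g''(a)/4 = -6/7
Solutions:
 g(a) = C1*sin(2*sqrt(21)*a/9) + C2*cos(2*sqrt(21)*a/9) - 6*a/35 + 18/49


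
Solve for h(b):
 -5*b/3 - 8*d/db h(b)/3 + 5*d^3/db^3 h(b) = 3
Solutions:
 h(b) = C1 + C2*exp(-2*sqrt(30)*b/15) + C3*exp(2*sqrt(30)*b/15) - 5*b^2/16 - 9*b/8


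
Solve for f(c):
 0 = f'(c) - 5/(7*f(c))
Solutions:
 f(c) = -sqrt(C1 + 70*c)/7
 f(c) = sqrt(C1 + 70*c)/7


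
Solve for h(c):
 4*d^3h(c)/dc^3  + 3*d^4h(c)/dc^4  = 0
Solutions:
 h(c) = C1 + C2*c + C3*c^2 + C4*exp(-4*c/3)


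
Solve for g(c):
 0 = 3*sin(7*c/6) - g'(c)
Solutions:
 g(c) = C1 - 18*cos(7*c/6)/7


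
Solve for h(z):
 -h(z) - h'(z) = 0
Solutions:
 h(z) = C1*exp(-z)


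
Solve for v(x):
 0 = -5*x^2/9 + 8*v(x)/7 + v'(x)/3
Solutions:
 v(x) = C1*exp(-24*x/7) + 35*x^2/72 - 245*x/864 + 1715/20736


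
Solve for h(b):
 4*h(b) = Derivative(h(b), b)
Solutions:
 h(b) = C1*exp(4*b)


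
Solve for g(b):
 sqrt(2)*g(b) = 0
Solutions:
 g(b) = 0


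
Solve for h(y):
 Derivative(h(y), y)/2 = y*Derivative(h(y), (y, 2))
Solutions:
 h(y) = C1 + C2*y^(3/2)


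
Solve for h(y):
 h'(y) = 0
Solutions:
 h(y) = C1


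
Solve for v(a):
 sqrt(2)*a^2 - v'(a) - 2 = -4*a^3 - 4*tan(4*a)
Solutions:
 v(a) = C1 + a^4 + sqrt(2)*a^3/3 - 2*a - log(cos(4*a))


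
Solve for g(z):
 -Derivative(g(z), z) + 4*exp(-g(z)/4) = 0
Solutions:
 g(z) = 4*log(C1 + z)


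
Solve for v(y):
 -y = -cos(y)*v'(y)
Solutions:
 v(y) = C1 + Integral(y/cos(y), y)


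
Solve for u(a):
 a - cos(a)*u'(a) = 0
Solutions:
 u(a) = C1 + Integral(a/cos(a), a)


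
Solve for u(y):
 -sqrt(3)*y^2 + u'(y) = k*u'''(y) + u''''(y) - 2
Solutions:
 u(y) = C1 + C2*exp(-y*(k^2/(k^3 + sqrt(-4*k^6 + (2*k^3 - 27)^2)/2 - 27/2)^(1/3) + k + (k^3 + sqrt(-4*k^6 + (2*k^3 - 27)^2)/2 - 27/2)^(1/3))/3) + C3*exp(y*(-4*k^2/((-1 + sqrt(3)*I)*(k^3 + sqrt(-4*k^6 + (2*k^3 - 27)^2)/2 - 27/2)^(1/3)) - 2*k + (k^3 + sqrt(-4*k^6 + (2*k^3 - 27)^2)/2 - 27/2)^(1/3) - sqrt(3)*I*(k^3 + sqrt(-4*k^6 + (2*k^3 - 27)^2)/2 - 27/2)^(1/3))/6) + C4*exp(y*(4*k^2/((1 + sqrt(3)*I)*(k^3 + sqrt(-4*k^6 + (2*k^3 - 27)^2)/2 - 27/2)^(1/3)) - 2*k + (k^3 + sqrt(-4*k^6 + (2*k^3 - 27)^2)/2 - 27/2)^(1/3) + sqrt(3)*I*(k^3 + sqrt(-4*k^6 + (2*k^3 - 27)^2)/2 - 27/2)^(1/3))/6) + 2*sqrt(3)*k*y + sqrt(3)*y^3/3 - 2*y


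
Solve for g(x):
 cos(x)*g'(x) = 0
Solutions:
 g(x) = C1


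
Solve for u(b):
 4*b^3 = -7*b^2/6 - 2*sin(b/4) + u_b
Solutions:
 u(b) = C1 + b^4 + 7*b^3/18 - 8*cos(b/4)


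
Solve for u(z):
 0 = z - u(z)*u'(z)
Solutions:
 u(z) = -sqrt(C1 + z^2)
 u(z) = sqrt(C1 + z^2)


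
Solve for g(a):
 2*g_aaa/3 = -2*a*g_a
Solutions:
 g(a) = C1 + Integral(C2*airyai(-3^(1/3)*a) + C3*airybi(-3^(1/3)*a), a)


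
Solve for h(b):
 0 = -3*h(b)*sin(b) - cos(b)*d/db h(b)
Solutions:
 h(b) = C1*cos(b)^3


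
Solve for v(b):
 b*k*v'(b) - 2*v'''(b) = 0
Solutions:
 v(b) = C1 + Integral(C2*airyai(2^(2/3)*b*k^(1/3)/2) + C3*airybi(2^(2/3)*b*k^(1/3)/2), b)


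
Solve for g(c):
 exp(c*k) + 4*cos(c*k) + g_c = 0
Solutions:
 g(c) = C1 - exp(c*k)/k - 4*sin(c*k)/k


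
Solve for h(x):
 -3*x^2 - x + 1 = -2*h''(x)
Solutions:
 h(x) = C1 + C2*x + x^4/8 + x^3/12 - x^2/4


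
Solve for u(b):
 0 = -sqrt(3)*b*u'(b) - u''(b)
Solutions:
 u(b) = C1 + C2*erf(sqrt(2)*3^(1/4)*b/2)


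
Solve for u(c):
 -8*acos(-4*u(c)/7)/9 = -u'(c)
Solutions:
 Integral(1/acos(-4*_y/7), (_y, u(c))) = C1 + 8*c/9


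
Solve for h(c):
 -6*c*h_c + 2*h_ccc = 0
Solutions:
 h(c) = C1 + Integral(C2*airyai(3^(1/3)*c) + C3*airybi(3^(1/3)*c), c)


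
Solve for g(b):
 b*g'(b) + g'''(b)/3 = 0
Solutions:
 g(b) = C1 + Integral(C2*airyai(-3^(1/3)*b) + C3*airybi(-3^(1/3)*b), b)


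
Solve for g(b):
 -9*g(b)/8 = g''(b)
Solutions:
 g(b) = C1*sin(3*sqrt(2)*b/4) + C2*cos(3*sqrt(2)*b/4)


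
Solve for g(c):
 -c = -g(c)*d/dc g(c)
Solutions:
 g(c) = -sqrt(C1 + c^2)
 g(c) = sqrt(C1 + c^2)


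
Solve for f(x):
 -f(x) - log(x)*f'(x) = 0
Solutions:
 f(x) = C1*exp(-li(x))


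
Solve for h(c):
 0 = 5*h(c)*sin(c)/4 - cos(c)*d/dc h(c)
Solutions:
 h(c) = C1/cos(c)^(5/4)


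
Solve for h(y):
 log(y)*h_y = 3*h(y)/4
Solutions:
 h(y) = C1*exp(3*li(y)/4)


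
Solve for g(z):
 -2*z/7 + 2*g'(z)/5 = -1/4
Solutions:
 g(z) = C1 + 5*z^2/14 - 5*z/8


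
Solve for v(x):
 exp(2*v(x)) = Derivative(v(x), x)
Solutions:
 v(x) = log(-sqrt(-1/(C1 + x))) - log(2)/2
 v(x) = log(-1/(C1 + x))/2 - log(2)/2


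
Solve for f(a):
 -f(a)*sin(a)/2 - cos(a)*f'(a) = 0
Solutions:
 f(a) = C1*sqrt(cos(a))


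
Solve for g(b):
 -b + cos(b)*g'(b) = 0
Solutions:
 g(b) = C1 + Integral(b/cos(b), b)


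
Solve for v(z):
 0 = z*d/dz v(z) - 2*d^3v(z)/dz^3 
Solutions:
 v(z) = C1 + Integral(C2*airyai(2^(2/3)*z/2) + C3*airybi(2^(2/3)*z/2), z)


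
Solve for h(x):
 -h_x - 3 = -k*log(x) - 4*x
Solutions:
 h(x) = C1 + k*x*log(x) - k*x + 2*x^2 - 3*x


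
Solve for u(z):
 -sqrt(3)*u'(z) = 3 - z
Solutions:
 u(z) = C1 + sqrt(3)*z^2/6 - sqrt(3)*z


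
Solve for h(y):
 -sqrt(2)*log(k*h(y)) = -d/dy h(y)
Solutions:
 li(k*h(y))/k = C1 + sqrt(2)*y


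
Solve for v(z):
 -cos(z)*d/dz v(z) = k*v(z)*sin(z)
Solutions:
 v(z) = C1*exp(k*log(cos(z)))


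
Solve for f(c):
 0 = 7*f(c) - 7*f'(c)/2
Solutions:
 f(c) = C1*exp(2*c)


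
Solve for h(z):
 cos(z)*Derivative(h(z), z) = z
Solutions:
 h(z) = C1 + Integral(z/cos(z), z)


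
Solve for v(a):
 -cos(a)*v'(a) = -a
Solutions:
 v(a) = C1 + Integral(a/cos(a), a)


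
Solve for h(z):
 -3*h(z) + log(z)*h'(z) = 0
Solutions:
 h(z) = C1*exp(3*li(z))


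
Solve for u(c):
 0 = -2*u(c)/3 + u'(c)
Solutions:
 u(c) = C1*exp(2*c/3)


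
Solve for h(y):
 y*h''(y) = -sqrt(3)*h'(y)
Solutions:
 h(y) = C1 + C2*y^(1 - sqrt(3))


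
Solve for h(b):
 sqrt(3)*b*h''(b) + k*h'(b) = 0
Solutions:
 h(b) = C1 + b^(-sqrt(3)*re(k)/3 + 1)*(C2*sin(sqrt(3)*log(b)*Abs(im(k))/3) + C3*cos(sqrt(3)*log(b)*im(k)/3))


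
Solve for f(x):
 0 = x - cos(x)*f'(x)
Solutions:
 f(x) = C1 + Integral(x/cos(x), x)


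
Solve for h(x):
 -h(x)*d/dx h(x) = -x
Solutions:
 h(x) = -sqrt(C1 + x^2)
 h(x) = sqrt(C1 + x^2)


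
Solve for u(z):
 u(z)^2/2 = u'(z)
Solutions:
 u(z) = -2/(C1 + z)


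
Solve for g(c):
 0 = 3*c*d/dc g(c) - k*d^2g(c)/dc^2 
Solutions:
 g(c) = C1 + C2*erf(sqrt(6)*c*sqrt(-1/k)/2)/sqrt(-1/k)


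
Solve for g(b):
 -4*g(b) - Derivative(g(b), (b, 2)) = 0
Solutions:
 g(b) = C1*sin(2*b) + C2*cos(2*b)


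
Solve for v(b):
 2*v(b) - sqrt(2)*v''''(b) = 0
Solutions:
 v(b) = C1*exp(-2^(1/8)*b) + C2*exp(2^(1/8)*b) + C3*sin(2^(1/8)*b) + C4*cos(2^(1/8)*b)


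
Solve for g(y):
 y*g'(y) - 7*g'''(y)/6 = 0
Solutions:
 g(y) = C1 + Integral(C2*airyai(6^(1/3)*7^(2/3)*y/7) + C3*airybi(6^(1/3)*7^(2/3)*y/7), y)


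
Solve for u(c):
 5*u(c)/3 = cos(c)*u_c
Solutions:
 u(c) = C1*(sin(c) + 1)^(5/6)/(sin(c) - 1)^(5/6)


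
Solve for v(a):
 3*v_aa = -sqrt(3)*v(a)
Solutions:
 v(a) = C1*sin(3^(3/4)*a/3) + C2*cos(3^(3/4)*a/3)


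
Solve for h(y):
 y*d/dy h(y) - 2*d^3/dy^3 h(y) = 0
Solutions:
 h(y) = C1 + Integral(C2*airyai(2^(2/3)*y/2) + C3*airybi(2^(2/3)*y/2), y)


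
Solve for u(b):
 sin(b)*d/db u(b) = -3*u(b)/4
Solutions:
 u(b) = C1*(cos(b) + 1)^(3/8)/(cos(b) - 1)^(3/8)


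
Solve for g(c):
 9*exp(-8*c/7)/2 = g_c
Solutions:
 g(c) = C1 - 63*exp(-8*c/7)/16


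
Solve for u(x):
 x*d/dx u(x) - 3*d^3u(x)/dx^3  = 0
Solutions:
 u(x) = C1 + Integral(C2*airyai(3^(2/3)*x/3) + C3*airybi(3^(2/3)*x/3), x)


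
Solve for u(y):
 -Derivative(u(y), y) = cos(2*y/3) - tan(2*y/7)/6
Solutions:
 u(y) = C1 - 7*log(cos(2*y/7))/12 - 3*sin(2*y/3)/2


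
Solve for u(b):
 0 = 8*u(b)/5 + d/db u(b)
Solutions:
 u(b) = C1*exp(-8*b/5)


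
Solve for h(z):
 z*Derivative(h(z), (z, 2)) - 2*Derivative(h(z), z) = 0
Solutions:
 h(z) = C1 + C2*z^3


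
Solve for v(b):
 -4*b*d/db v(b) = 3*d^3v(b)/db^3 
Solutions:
 v(b) = C1 + Integral(C2*airyai(-6^(2/3)*b/3) + C3*airybi(-6^(2/3)*b/3), b)


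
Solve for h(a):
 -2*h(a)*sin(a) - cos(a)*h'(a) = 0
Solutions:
 h(a) = C1*cos(a)^2


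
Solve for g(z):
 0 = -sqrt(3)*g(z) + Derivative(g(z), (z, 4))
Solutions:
 g(z) = C1*exp(-3^(1/8)*z) + C2*exp(3^(1/8)*z) + C3*sin(3^(1/8)*z) + C4*cos(3^(1/8)*z)


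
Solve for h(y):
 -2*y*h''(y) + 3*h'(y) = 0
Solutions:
 h(y) = C1 + C2*y^(5/2)


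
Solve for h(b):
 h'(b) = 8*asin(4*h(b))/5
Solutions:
 Integral(1/asin(4*_y), (_y, h(b))) = C1 + 8*b/5


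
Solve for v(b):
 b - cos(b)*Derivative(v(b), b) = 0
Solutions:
 v(b) = C1 + Integral(b/cos(b), b)


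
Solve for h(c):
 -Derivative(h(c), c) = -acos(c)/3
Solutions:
 h(c) = C1 + c*acos(c)/3 - sqrt(1 - c^2)/3


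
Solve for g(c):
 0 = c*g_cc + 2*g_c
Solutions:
 g(c) = C1 + C2/c


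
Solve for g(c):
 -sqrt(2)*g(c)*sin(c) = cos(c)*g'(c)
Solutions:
 g(c) = C1*cos(c)^(sqrt(2))


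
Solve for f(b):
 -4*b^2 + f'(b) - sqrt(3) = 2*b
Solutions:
 f(b) = C1 + 4*b^3/3 + b^2 + sqrt(3)*b


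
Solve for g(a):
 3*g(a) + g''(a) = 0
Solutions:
 g(a) = C1*sin(sqrt(3)*a) + C2*cos(sqrt(3)*a)


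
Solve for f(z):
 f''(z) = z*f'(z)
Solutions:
 f(z) = C1 + C2*erfi(sqrt(2)*z/2)


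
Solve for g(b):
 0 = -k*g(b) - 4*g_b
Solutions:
 g(b) = C1*exp(-b*k/4)


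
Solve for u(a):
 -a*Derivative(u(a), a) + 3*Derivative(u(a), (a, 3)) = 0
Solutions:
 u(a) = C1 + Integral(C2*airyai(3^(2/3)*a/3) + C3*airybi(3^(2/3)*a/3), a)


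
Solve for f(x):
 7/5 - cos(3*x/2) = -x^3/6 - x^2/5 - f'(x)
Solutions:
 f(x) = C1 - x^4/24 - x^3/15 - 7*x/5 + 2*sin(3*x/2)/3


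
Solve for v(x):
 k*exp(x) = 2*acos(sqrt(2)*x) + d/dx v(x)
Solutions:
 v(x) = C1 + k*exp(x) - 2*x*acos(sqrt(2)*x) + sqrt(2)*sqrt(1 - 2*x^2)


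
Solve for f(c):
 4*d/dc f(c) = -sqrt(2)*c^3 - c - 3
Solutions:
 f(c) = C1 - sqrt(2)*c^4/16 - c^2/8 - 3*c/4


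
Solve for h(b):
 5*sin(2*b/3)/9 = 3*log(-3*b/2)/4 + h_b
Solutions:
 h(b) = C1 - 3*b*log(-b)/4 - 3*b*log(3)/4 + 3*b*log(2)/4 + 3*b/4 - 5*cos(2*b/3)/6


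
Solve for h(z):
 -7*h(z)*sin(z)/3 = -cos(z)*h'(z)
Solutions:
 h(z) = C1/cos(z)^(7/3)


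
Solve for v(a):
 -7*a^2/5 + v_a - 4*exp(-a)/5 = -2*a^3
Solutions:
 v(a) = C1 - a^4/2 + 7*a^3/15 - 4*exp(-a)/5


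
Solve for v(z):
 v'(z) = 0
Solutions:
 v(z) = C1


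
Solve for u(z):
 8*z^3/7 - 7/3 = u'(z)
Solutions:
 u(z) = C1 + 2*z^4/7 - 7*z/3


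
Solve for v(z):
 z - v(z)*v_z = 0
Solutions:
 v(z) = -sqrt(C1 + z^2)
 v(z) = sqrt(C1 + z^2)


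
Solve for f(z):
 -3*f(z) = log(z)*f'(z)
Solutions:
 f(z) = C1*exp(-3*li(z))


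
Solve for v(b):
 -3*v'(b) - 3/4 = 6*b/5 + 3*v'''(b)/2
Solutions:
 v(b) = C1 + C2*sin(sqrt(2)*b) + C3*cos(sqrt(2)*b) - b^2/5 - b/4


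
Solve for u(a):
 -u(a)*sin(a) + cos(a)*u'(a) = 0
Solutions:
 u(a) = C1/cos(a)


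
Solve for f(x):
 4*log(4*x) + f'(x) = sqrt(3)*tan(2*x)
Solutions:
 f(x) = C1 - 4*x*log(x) - 8*x*log(2) + 4*x - sqrt(3)*log(cos(2*x))/2


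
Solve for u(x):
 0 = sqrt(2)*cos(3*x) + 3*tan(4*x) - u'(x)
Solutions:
 u(x) = C1 - 3*log(cos(4*x))/4 + sqrt(2)*sin(3*x)/3


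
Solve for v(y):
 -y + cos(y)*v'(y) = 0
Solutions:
 v(y) = C1 + Integral(y/cos(y), y)


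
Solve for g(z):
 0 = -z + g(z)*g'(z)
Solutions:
 g(z) = -sqrt(C1 + z^2)
 g(z) = sqrt(C1 + z^2)


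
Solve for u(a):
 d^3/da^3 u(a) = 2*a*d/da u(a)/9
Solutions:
 u(a) = C1 + Integral(C2*airyai(6^(1/3)*a/3) + C3*airybi(6^(1/3)*a/3), a)


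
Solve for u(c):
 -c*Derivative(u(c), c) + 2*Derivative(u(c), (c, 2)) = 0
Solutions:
 u(c) = C1 + C2*erfi(c/2)


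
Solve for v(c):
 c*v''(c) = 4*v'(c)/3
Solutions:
 v(c) = C1 + C2*c^(7/3)


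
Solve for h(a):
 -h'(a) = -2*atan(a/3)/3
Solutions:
 h(a) = C1 + 2*a*atan(a/3)/3 - log(a^2 + 9)


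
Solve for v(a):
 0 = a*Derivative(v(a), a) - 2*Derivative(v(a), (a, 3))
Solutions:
 v(a) = C1 + Integral(C2*airyai(2^(2/3)*a/2) + C3*airybi(2^(2/3)*a/2), a)


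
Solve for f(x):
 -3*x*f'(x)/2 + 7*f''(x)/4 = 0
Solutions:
 f(x) = C1 + C2*erfi(sqrt(21)*x/7)


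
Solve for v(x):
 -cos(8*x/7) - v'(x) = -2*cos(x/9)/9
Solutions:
 v(x) = C1 + 2*sin(x/9) - 7*sin(8*x/7)/8


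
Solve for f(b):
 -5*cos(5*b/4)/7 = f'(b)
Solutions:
 f(b) = C1 - 4*sin(5*b/4)/7


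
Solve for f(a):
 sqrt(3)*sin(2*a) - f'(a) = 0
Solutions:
 f(a) = C1 - sqrt(3)*cos(2*a)/2


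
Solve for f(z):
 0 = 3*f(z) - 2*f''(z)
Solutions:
 f(z) = C1*exp(-sqrt(6)*z/2) + C2*exp(sqrt(6)*z/2)


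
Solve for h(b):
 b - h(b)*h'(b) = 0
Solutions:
 h(b) = -sqrt(C1 + b^2)
 h(b) = sqrt(C1 + b^2)


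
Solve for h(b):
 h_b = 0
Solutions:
 h(b) = C1


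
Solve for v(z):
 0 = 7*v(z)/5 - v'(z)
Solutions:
 v(z) = C1*exp(7*z/5)


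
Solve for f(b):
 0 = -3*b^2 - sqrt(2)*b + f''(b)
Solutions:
 f(b) = C1 + C2*b + b^4/4 + sqrt(2)*b^3/6


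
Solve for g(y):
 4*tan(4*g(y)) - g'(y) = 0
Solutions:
 g(y) = -asin(C1*exp(16*y))/4 + pi/4
 g(y) = asin(C1*exp(16*y))/4


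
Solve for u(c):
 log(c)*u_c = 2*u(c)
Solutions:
 u(c) = C1*exp(2*li(c))


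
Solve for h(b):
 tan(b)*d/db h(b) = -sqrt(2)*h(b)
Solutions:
 h(b) = C1/sin(b)^(sqrt(2))


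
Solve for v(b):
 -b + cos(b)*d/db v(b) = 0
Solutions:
 v(b) = C1 + Integral(b/cos(b), b)


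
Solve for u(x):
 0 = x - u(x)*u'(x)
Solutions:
 u(x) = -sqrt(C1 + x^2)
 u(x) = sqrt(C1 + x^2)


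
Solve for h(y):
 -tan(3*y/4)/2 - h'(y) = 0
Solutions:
 h(y) = C1 + 2*log(cos(3*y/4))/3


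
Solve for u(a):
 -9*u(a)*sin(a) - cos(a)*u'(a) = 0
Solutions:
 u(a) = C1*cos(a)^9


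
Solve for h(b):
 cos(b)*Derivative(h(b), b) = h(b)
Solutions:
 h(b) = C1*sqrt(sin(b) + 1)/sqrt(sin(b) - 1)


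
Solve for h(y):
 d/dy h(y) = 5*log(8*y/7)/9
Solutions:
 h(y) = C1 + 5*y*log(y)/9 - 5*y*log(7)/9 - 5*y/9 + 5*y*log(2)/3


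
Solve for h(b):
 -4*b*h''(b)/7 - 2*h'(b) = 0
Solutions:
 h(b) = C1 + C2/b^(5/2)


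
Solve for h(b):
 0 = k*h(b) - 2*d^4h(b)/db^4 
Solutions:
 h(b) = C1*exp(-2^(3/4)*b*k^(1/4)/2) + C2*exp(2^(3/4)*b*k^(1/4)/2) + C3*exp(-2^(3/4)*I*b*k^(1/4)/2) + C4*exp(2^(3/4)*I*b*k^(1/4)/2)


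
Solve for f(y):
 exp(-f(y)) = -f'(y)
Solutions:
 f(y) = log(C1 - y)


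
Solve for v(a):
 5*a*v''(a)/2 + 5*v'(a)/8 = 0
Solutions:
 v(a) = C1 + C2*a^(3/4)


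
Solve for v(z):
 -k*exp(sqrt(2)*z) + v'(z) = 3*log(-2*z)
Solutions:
 v(z) = C1 + sqrt(2)*k*exp(sqrt(2)*z)/2 + 3*z*log(-z) + 3*z*(-1 + log(2))


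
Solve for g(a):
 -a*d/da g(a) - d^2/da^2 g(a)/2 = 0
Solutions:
 g(a) = C1 + C2*erf(a)


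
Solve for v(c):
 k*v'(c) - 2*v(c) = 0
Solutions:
 v(c) = C1*exp(2*c/k)


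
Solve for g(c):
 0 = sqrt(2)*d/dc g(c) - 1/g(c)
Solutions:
 g(c) = -sqrt(C1 + sqrt(2)*c)
 g(c) = sqrt(C1 + sqrt(2)*c)


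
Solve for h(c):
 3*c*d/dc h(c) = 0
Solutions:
 h(c) = C1


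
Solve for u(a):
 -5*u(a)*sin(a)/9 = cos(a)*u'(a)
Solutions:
 u(a) = C1*cos(a)^(5/9)


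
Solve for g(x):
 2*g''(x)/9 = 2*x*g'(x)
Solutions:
 g(x) = C1 + C2*erfi(3*sqrt(2)*x/2)


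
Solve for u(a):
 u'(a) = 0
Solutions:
 u(a) = C1


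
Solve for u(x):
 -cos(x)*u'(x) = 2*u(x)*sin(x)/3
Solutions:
 u(x) = C1*cos(x)^(2/3)


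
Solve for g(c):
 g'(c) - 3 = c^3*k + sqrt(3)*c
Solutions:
 g(c) = C1 + c^4*k/4 + sqrt(3)*c^2/2 + 3*c


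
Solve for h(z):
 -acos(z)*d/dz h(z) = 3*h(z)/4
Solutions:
 h(z) = C1*exp(-3*Integral(1/acos(z), z)/4)


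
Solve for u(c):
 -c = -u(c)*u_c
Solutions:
 u(c) = -sqrt(C1 + c^2)
 u(c) = sqrt(C1 + c^2)


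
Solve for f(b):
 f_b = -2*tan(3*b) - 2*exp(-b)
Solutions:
 f(b) = C1 - log(tan(3*b)^2 + 1)/3 + 2*exp(-b)


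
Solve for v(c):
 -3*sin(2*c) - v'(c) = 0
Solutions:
 v(c) = C1 + 3*cos(2*c)/2


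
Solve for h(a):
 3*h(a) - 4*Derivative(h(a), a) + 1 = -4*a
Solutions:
 h(a) = C1*exp(3*a/4) - 4*a/3 - 19/9


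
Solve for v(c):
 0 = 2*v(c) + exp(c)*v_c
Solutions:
 v(c) = C1*exp(2*exp(-c))


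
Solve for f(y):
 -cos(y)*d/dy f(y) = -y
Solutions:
 f(y) = C1 + Integral(y/cos(y), y)


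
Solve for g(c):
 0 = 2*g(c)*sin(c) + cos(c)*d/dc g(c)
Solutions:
 g(c) = C1*cos(c)^2


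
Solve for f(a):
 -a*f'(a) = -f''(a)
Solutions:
 f(a) = C1 + C2*erfi(sqrt(2)*a/2)


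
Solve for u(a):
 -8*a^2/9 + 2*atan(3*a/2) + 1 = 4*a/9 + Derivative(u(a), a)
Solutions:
 u(a) = C1 - 8*a^3/27 - 2*a^2/9 + 2*a*atan(3*a/2) + a - 2*log(9*a^2 + 4)/3


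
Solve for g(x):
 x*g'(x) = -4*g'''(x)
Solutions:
 g(x) = C1 + Integral(C2*airyai(-2^(1/3)*x/2) + C3*airybi(-2^(1/3)*x/2), x)


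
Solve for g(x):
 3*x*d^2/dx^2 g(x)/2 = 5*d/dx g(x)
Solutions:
 g(x) = C1 + C2*x^(13/3)


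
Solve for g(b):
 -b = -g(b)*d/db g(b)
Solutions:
 g(b) = -sqrt(C1 + b^2)
 g(b) = sqrt(C1 + b^2)


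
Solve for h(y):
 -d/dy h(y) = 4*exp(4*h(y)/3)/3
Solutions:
 h(y) = 3*log(-(1/(C1 + 16*y))^(1/4)) + 3*log(3)/2
 h(y) = 3*log(1/(C1 + 16*y))/4 + 3*log(3)/2
 h(y) = 3*log(-I*(1/(C1 + 16*y))^(1/4)) + 3*log(3)/2
 h(y) = 3*log(I*(1/(C1 + 16*y))^(1/4)) + 3*log(3)/2


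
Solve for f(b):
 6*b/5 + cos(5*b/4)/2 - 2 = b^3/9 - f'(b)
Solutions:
 f(b) = C1 + b^4/36 - 3*b^2/5 + 2*b - 2*sin(5*b/4)/5


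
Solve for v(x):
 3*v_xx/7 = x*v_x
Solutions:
 v(x) = C1 + C2*erfi(sqrt(42)*x/6)


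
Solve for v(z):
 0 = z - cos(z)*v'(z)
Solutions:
 v(z) = C1 + Integral(z/cos(z), z)


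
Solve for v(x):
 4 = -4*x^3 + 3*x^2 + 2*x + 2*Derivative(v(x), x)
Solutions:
 v(x) = C1 + x^4/2 - x^3/2 - x^2/2 + 2*x


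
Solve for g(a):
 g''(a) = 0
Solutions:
 g(a) = C1 + C2*a


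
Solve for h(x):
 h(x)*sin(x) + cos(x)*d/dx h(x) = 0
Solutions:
 h(x) = C1*cos(x)


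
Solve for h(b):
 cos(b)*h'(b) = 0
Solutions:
 h(b) = C1


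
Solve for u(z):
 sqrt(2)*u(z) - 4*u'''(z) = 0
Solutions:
 u(z) = C3*exp(sqrt(2)*z/2) + (C1*sin(sqrt(6)*z/4) + C2*cos(sqrt(6)*z/4))*exp(-sqrt(2)*z/4)


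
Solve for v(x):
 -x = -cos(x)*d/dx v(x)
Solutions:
 v(x) = C1 + Integral(x/cos(x), x)


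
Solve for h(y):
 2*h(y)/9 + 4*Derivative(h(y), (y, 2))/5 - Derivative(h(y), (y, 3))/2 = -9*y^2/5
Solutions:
 h(y) = C1*exp(y*(-2^(1/3)*(5*sqrt(13305) + 631)^(1/3) - 32*2^(2/3)/(5*sqrt(13305) + 631)^(1/3) + 16)/30)*sin(2^(1/3)*sqrt(3)*y*(-(5*sqrt(13305) + 631)^(1/3) + 32*2^(1/3)/(5*sqrt(13305) + 631)^(1/3))/30) + C2*exp(y*(-2^(1/3)*(5*sqrt(13305) + 631)^(1/3) - 32*2^(2/3)/(5*sqrt(13305) + 631)^(1/3) + 16)/30)*cos(2^(1/3)*sqrt(3)*y*(-(5*sqrt(13305) + 631)^(1/3) + 32*2^(1/3)/(5*sqrt(13305) + 631)^(1/3))/30) + C3*exp(y*(32*2^(2/3)/(5*sqrt(13305) + 631)^(1/3) + 8 + 2^(1/3)*(5*sqrt(13305) + 631)^(1/3))/15) - 81*y^2/10 + 1458/25


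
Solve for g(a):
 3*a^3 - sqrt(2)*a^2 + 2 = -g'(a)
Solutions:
 g(a) = C1 - 3*a^4/4 + sqrt(2)*a^3/3 - 2*a


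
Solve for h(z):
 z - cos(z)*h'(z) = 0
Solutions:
 h(z) = C1 + Integral(z/cos(z), z)


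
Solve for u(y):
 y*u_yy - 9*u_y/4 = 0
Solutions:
 u(y) = C1 + C2*y^(13/4)


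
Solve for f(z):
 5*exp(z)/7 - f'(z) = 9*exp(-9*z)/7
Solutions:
 f(z) = C1 + 5*exp(z)/7 + exp(-9*z)/7


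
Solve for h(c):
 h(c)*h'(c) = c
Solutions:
 h(c) = -sqrt(C1 + c^2)
 h(c) = sqrt(C1 + c^2)


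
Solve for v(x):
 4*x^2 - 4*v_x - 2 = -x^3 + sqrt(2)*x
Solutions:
 v(x) = C1 + x^4/16 + x^3/3 - sqrt(2)*x^2/8 - x/2


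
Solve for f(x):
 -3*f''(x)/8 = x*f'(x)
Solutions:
 f(x) = C1 + C2*erf(2*sqrt(3)*x/3)


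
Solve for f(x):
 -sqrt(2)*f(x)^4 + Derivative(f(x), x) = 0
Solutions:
 f(x) = (-1/(C1 + 3*sqrt(2)*x))^(1/3)
 f(x) = (-1/(C1 + sqrt(2)*x))^(1/3)*(-3^(2/3) - 3*3^(1/6)*I)/6
 f(x) = (-1/(C1 + sqrt(2)*x))^(1/3)*(-3^(2/3) + 3*3^(1/6)*I)/6


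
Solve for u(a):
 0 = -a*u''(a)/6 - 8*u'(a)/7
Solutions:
 u(a) = C1 + C2/a^(41/7)


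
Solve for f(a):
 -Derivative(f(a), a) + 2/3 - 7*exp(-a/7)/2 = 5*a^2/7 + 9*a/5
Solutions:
 f(a) = C1 - 5*a^3/21 - 9*a^2/10 + 2*a/3 + 49*exp(-a/7)/2


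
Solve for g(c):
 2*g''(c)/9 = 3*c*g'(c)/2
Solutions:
 g(c) = C1 + C2*erfi(3*sqrt(6)*c/4)


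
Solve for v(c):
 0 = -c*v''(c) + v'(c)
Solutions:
 v(c) = C1 + C2*c^2


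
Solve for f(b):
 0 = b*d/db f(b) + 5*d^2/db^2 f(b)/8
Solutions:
 f(b) = C1 + C2*erf(2*sqrt(5)*b/5)


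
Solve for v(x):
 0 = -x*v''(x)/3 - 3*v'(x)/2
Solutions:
 v(x) = C1 + C2/x^(7/2)


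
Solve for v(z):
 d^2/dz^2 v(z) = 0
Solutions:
 v(z) = C1 + C2*z


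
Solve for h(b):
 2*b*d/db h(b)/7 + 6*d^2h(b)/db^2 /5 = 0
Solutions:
 h(b) = C1 + C2*erf(sqrt(210)*b/42)


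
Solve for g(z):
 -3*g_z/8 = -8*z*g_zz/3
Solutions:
 g(z) = C1 + C2*z^(73/64)


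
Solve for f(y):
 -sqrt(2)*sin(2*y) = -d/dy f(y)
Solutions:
 f(y) = C1 - sqrt(2)*cos(2*y)/2


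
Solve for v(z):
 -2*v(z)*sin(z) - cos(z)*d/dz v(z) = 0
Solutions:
 v(z) = C1*cos(z)^2


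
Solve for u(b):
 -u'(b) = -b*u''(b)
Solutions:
 u(b) = C1 + C2*b^2


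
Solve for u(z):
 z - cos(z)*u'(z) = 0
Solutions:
 u(z) = C1 + Integral(z/cos(z), z)


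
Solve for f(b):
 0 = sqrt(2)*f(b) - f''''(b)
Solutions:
 f(b) = C1*exp(-2^(1/8)*b) + C2*exp(2^(1/8)*b) + C3*sin(2^(1/8)*b) + C4*cos(2^(1/8)*b)


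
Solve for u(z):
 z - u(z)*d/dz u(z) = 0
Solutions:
 u(z) = -sqrt(C1 + z^2)
 u(z) = sqrt(C1 + z^2)


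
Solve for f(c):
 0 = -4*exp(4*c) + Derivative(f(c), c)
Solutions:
 f(c) = C1 + exp(4*c)


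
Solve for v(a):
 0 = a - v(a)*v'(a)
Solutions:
 v(a) = -sqrt(C1 + a^2)
 v(a) = sqrt(C1 + a^2)


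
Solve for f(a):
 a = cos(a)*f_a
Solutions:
 f(a) = C1 + Integral(a/cos(a), a)


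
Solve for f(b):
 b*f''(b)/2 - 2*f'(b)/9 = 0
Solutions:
 f(b) = C1 + C2*b^(13/9)


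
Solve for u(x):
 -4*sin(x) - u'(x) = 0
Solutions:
 u(x) = C1 + 4*cos(x)


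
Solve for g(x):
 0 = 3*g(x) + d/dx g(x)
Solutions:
 g(x) = C1*exp(-3*x)


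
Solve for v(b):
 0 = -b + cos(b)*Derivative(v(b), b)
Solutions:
 v(b) = C1 + Integral(b/cos(b), b)


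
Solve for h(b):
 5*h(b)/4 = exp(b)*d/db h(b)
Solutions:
 h(b) = C1*exp(-5*exp(-b)/4)
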